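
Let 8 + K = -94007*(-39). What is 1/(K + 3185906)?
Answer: 1/6852171 ≈ 1.4594e-7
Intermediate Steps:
K = 3666265 (K = -8 - 94007*(-39) = -8 + 3666273 = 3666265)
1/(K + 3185906) = 1/(3666265 + 3185906) = 1/6852171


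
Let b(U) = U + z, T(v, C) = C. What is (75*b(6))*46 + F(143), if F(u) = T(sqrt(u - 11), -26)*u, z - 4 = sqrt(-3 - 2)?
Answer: 30782 + 3450*I*sqrt(5) ≈ 30782.0 + 7714.4*I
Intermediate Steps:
z = 4 + I*sqrt(5) (z = 4 + sqrt(-3 - 2) = 4 + sqrt(-5) = 4 + I*sqrt(5) ≈ 4.0 + 2.2361*I)
b(U) = 4 + U + I*sqrt(5) (b(U) = U + (4 + I*sqrt(5)) = 4 + U + I*sqrt(5))
F(u) = -26*u
(75*b(6))*46 + F(143) = (75*(4 + 6 + I*sqrt(5)))*46 - 26*143 = (75*(10 + I*sqrt(5)))*46 - 3718 = (750 + 75*I*sqrt(5))*46 - 3718 = (34500 + 3450*I*sqrt(5)) - 3718 = 30782 + 3450*I*sqrt(5)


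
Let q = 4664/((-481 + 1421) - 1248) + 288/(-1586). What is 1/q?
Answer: -5551/85066 ≈ -0.065255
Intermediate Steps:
q = -85066/5551 (q = 4664/(940 - 1248) + 288*(-1/1586) = 4664/(-308) - 144/793 = 4664*(-1/308) - 144/793 = -106/7 - 144/793 = -85066/5551 ≈ -15.324)
1/q = 1/(-85066/5551) = -5551/85066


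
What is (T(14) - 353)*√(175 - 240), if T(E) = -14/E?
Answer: -354*I*√65 ≈ -2854.0*I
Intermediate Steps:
(T(14) - 353)*√(175 - 240) = (-14/14 - 353)*√(175 - 240) = (-14*1/14 - 353)*√(-65) = (-1 - 353)*(I*√65) = -354*I*√65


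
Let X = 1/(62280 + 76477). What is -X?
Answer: -1/138757 ≈ -7.2068e-6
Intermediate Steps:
X = 1/138757 ≈ 7.2068e-6
-X = -1*1/138757 = -1/138757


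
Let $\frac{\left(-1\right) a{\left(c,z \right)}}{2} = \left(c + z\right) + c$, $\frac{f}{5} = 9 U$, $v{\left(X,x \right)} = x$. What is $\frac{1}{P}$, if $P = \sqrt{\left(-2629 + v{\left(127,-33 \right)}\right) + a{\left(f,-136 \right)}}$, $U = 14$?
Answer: $- \frac{i \sqrt{4910}}{4910} \approx - 0.014271 i$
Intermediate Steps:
$f = 630$ ($f = 5 \cdot 9 \cdot 14 = 5 \cdot 126 = 630$)
$a{\left(c,z \right)} = - 4 c - 2 z$ ($a{\left(c,z \right)} = - 2 \left(\left(c + z\right) + c\right) = - 2 \left(z + 2 c\right) = - 4 c - 2 z$)
$P = i \sqrt{4910}$ ($P = \sqrt{\left(-2629 - 33\right) - 2248} = \sqrt{-2662 + \left(-2520 + 272\right)} = \sqrt{-2662 - 2248} = \sqrt{-4910} = i \sqrt{4910} \approx 70.071 i$)
$\frac{1}{P} = \frac{1}{i \sqrt{4910}} = - \frac{i \sqrt{4910}}{4910}$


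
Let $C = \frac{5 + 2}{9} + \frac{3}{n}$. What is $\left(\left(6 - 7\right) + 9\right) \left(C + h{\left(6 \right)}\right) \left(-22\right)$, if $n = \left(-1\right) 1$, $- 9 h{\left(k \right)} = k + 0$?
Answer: $\frac{4576}{9} \approx 508.44$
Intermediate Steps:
$h{\left(k \right)} = - \frac{k}{9}$ ($h{\left(k \right)} = - \frac{k + 0}{9} = - \frac{k}{9}$)
$n = -1$
$C = - \frac{20}{9}$ ($C = \frac{5 + 2}{9} + \frac{3}{-1} = 7 \cdot \frac{1}{9} + 3 \left(-1\right) = \frac{7}{9} - 3 = - \frac{20}{9} \approx -2.2222$)
$\left(\left(6 - 7\right) + 9\right) \left(C + h{\left(6 \right)}\right) \left(-22\right) = \left(\left(6 - 7\right) + 9\right) \left(- \frac{20}{9} - \frac{2}{3}\right) \left(-22\right) = \left(-1 + 9\right) \left(- \frac{20}{9} - \frac{2}{3}\right) \left(-22\right) = 8 \left(- \frac{26}{9}\right) \left(-22\right) = \left(- \frac{208}{9}\right) \left(-22\right) = \frac{4576}{9}$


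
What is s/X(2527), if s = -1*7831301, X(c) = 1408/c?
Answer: -19789697627/1408 ≈ -1.4055e+7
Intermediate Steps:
s = -7831301
s/X(2527) = -7831301/(1408/2527) = -7831301/(1408*(1/2527)) = -7831301/1408/2527 = -7831301*2527/1408 = -19789697627/1408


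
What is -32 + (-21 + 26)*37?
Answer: 153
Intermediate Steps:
-32 + (-21 + 26)*37 = -32 + 5*37 = -32 + 185 = 153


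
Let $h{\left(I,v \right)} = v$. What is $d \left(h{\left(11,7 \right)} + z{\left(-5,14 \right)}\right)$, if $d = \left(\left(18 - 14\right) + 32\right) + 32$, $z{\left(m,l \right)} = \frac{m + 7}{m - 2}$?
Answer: $\frac{3196}{7} \approx 456.57$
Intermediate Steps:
$z{\left(m,l \right)} = \frac{7 + m}{-2 + m}$
$d = 68$ ($d = \left(\left(18 - 14\right) + 32\right) + 32 = \left(4 + 32\right) + 32 = 36 + 32 = 68$)
$d \left(h{\left(11,7 \right)} + z{\left(-5,14 \right)}\right) = 68 \left(7 + \frac{7 - 5}{-2 - 5}\right) = 68 \left(7 + \frac{1}{-7} \cdot 2\right) = 68 \left(7 - \frac{2}{7}\right) = 68 \cdot \frac{47}{7} = \frac{3196}{7}$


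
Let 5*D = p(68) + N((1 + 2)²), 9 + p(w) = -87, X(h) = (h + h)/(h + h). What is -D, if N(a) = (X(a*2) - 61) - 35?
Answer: 191/5 ≈ 38.200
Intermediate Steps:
X(h) = 1 (X(h) = (2*h)/((2*h)) = (2*h)*(1/(2*h)) = 1)
p(w) = -96 (p(w) = -9 - 87 = -96)
N(a) = -95 (N(a) = (1 - 61) - 35 = -60 - 35 = -95)
D = -191/5 (D = (-96 - 95)/5 = (⅕)*(-191) = -191/5 ≈ -38.200)
-D = -1*(-191/5) = 191/5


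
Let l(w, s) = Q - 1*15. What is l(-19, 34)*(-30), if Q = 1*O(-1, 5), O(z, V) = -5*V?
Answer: 1200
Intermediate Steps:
Q = -25 (Q = 1*(-5*5) = 1*(-25) = -25)
l(w, s) = -40 (l(w, s) = -25 - 1*15 = -25 - 15 = -40)
l(-19, 34)*(-30) = -40*(-30) = 1200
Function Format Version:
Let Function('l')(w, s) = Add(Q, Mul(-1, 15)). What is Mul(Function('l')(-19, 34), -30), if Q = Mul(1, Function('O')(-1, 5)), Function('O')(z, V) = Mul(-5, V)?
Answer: 1200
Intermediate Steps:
Q = -25 (Q = Mul(1, Mul(-5, 5)) = Mul(1, -25) = -25)
Function('l')(w, s) = -40 (Function('l')(w, s) = Add(-25, Mul(-1, 15)) = Add(-25, -15) = -40)
Mul(Function('l')(-19, 34), -30) = Mul(-40, -30) = 1200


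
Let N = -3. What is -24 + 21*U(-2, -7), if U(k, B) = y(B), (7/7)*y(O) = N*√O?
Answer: -24 - 63*I*√7 ≈ -24.0 - 166.68*I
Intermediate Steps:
y(O) = -3*√O
U(k, B) = -3*√B
-24 + 21*U(-2, -7) = -24 + 21*(-3*I*√7) = -24 - 63*I*√7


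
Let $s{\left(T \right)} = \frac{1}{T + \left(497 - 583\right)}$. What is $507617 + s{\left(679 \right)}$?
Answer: $\frac{301016882}{593} \approx 5.0762 \cdot 10^{5}$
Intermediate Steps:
$s{\left(T \right)} = \frac{1}{-86 + T}$ ($s{\left(T \right)} = \frac{1}{T + \left(497 - 583\right)} = \frac{1}{T - 86} = \frac{1}{-86 + T}$)
$507617 + s{\left(679 \right)} = 507617 + \frac{1}{-86 + 679} = 507617 + \frac{1}{593} = \frac{301016882}{593}$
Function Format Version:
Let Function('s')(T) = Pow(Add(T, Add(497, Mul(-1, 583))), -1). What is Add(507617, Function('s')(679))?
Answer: Rational(301016882, 593) ≈ 5.0762e+5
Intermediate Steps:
Function('s')(T) = Pow(Add(-86, T), -1) (Function('s')(T) = Pow(Add(T, Add(497, -583)), -1) = Pow(Add(T, -86), -1) = Pow(Add(-86, T), -1))
Add(507617, Function('s')(679)) = Add(507617, Pow(Add(-86, 679), -1)) = Add(507617, Pow(593, -1)) = Add(507617, Rational(1, 593)) = Rational(301016882, 593)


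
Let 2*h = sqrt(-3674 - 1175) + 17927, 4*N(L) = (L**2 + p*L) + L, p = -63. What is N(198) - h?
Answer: -4463/2 - I*sqrt(4849)/2 ≈ -2231.5 - 34.817*I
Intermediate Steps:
N(L) = -31*L/2 + L**2/4 (N(L) = ((L**2 - 63*L) + L)/4 = (L**2 - 62*L)/4 = -31*L/2 + L**2/4)
h = 17927/2 + I*sqrt(4849)/2 (h = (sqrt(-3674 - 1175) + 17927)/2 = (sqrt(-4849) + 17927)/2 = (I*sqrt(4849) + 17927)/2 = (17927 + I*sqrt(4849))/2 = 17927/2 + I*sqrt(4849)/2 ≈ 8963.5 + 34.817*I)
N(198) - h = (1/4)*198*(-62 + 198) - (17927/2 + I*sqrt(4849)/2) = (1/4)*198*136 + (-17927/2 - I*sqrt(4849)/2) = 6732 + (-17927/2 - I*sqrt(4849)/2) = -4463/2 - I*sqrt(4849)/2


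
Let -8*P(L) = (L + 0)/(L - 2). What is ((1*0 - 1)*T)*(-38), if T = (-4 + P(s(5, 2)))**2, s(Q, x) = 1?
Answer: 18259/32 ≈ 570.59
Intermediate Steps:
P(L) = -L/(8*(-2 + L)) (P(L) = -(L + 0)/(8*(L - 2)) = -L/(8*(-2 + L)))
T = 961/64 (T = (-4 - 1*1/(-16 + 8*1))**2 = (-4 - 1*1/(-16 + 8))**2 = (-4 - 1*1/(-8))**2 = (-4 - 1*1*(-1/8))**2 = (-4 + 1/8)**2 = (-31/8)**2 = 961/64 ≈ 15.016)
((1*0 - 1)*T)*(-38) = ((1*0 - 1)*(961/64))*(-38) = ((0 - 1)*(961/64))*(-38) = -1*961/64*(-38) = -961/64*(-38) = 18259/32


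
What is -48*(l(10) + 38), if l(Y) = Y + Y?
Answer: -2784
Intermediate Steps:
l(Y) = 2*Y
-48*(l(10) + 38) = -48*(2*10 + 38) = -48*(20 + 38) = -48*58 = -2784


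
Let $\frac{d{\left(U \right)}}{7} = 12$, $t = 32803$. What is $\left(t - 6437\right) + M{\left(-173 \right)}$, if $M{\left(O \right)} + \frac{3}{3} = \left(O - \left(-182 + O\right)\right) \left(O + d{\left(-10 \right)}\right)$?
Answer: $10167$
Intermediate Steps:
$d{\left(U \right)} = 84$ ($d{\left(U \right)} = 7 \cdot 12 = 84$)
$M{\left(O \right)} = 15287 + 182 O$ ($M{\left(O \right)} = -1 + \left(O - \left(-182 + O\right)\right) \left(O + 84\right) = -1 + 182 \left(84 + O\right) = -1 + \left(15288 + 182 O\right) = 15287 + 182 O$)
$\left(t - 6437\right) + M{\left(-173 \right)} = \left(32803 - 6437\right) + \left(15287 + 182 \left(-173\right)\right) = 26366 + \left(15287 - 31486\right) = 26366 - 16199 = 10167$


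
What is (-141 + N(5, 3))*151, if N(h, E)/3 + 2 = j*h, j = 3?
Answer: -15402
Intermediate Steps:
N(h, E) = -6 + 9*h (N(h, E) = -6 + 3*(3*h) = -6 + 9*h)
(-141 + N(5, 3))*151 = (-141 + (-6 + 9*5))*151 = (-141 + (-6 + 45))*151 = (-141 + 39)*151 = -102*151 = -15402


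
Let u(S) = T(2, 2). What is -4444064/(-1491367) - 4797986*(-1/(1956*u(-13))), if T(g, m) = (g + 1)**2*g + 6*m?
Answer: 3708167831191/43756707780 ≈ 84.745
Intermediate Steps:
T(g, m) = 6*m + g*(1 + g)**2 (T(g, m) = (1 + g)**2*g + 6*m = g*(1 + g)**2 + 6*m = 6*m + g*(1 + g)**2)
u(S) = 30 (u(S) = 6*2 + 2*(1 + 2)**2 = 12 + 2*3**2 = 12 + 2*9 = 12 + 18 = 30)
-4444064/(-1491367) - 4797986*(-1/(1956*u(-13))) = -4444064/(-1491367) - 4797986/((-1956*30)) = -4444064*(-1/1491367) - 4797986/(-58680) = 4444064/1491367 - 4797986*(-1/58680) = 4444064/1491367 + 2398993/29340 = 3708167831191/43756707780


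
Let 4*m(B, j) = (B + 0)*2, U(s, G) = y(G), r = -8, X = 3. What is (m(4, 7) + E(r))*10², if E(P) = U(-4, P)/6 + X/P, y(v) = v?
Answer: 175/6 ≈ 29.167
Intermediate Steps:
U(s, G) = G
m(B, j) = B/2 (m(B, j) = ((B + 0)*2)/4 = (B*2)/4 = (2*B)/4 = B/2)
E(P) = 3/P + P/6 (E(P) = P/6 + 3/P = 3/P + P/6)
(m(4, 7) + E(r))*10² = ((½)*4 + (3/(-8) + (⅙)*(-8)))*10² = (2 + (3*(-⅛) - 4/3))*100 = (2 + (-3/8 - 4/3))*100 = (2 - 41/24)*100 = (7/24)*100 = 175/6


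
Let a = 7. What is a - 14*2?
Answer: -21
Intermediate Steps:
a - 14*2 = 7 - 14*2 = 7 - 28 = -21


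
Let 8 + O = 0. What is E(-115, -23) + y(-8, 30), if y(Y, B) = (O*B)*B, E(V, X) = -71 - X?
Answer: -7248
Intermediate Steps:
O = -8 (O = -8 + 0 = -8)
y(Y, B) = -8*B**2 (y(Y, B) = (-8*B)*B = -8*B**2)
E(-115, -23) + y(-8, 30) = (-71 - 1*(-23)) - 8*30**2 = (-71 + 23) - 8*900 = -48 - 7200 = -7248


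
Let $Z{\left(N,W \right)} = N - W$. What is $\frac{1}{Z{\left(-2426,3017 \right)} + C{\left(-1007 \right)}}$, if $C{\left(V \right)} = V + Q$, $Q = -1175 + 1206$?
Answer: $- \frac{1}{6419} \approx -0.00015579$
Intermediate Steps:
$Q = 31$
$C{\left(V \right)} = 31 + V$ ($C{\left(V \right)} = V + 31 = 31 + V$)
$\frac{1}{Z{\left(-2426,3017 \right)} + C{\left(-1007 \right)}} = \frac{1}{\left(-2426 - 3017\right) + \left(31 - 1007\right)} = \frac{1}{\left(-2426 - 3017\right) - 976} = \frac{1}{-5443 - 976} = \frac{1}{-6419} = - \frac{1}{6419}$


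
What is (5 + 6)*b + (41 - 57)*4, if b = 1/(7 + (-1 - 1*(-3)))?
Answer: -565/9 ≈ -62.778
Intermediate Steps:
b = 1/9 (b = 1/(7 + (-1 + 3)) = 1/(7 + 2) = 1/9 ≈ 0.11111)
(5 + 6)*b + (41 - 57)*4 = (5 + 6)*(1/9) + (41 - 57)*4 = 11*(1/9) - 16*4 = 11/9 - 64 = -565/9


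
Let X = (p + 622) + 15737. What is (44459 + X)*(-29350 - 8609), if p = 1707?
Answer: -2373386475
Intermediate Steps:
X = 18066 (X = (1707 + 622) + 15737 = 2329 + 15737 = 18066)
(44459 + X)*(-29350 - 8609) = (44459 + 18066)*(-29350 - 8609) = 62525*(-37959) = -2373386475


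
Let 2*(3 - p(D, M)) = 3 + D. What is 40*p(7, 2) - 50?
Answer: -130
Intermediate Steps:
p(D, M) = 3/2 - D/2 (p(D, M) = 3 - (3 + D)/2 = 3 + (-3/2 - D/2) = 3/2 - D/2)
40*p(7, 2) - 50 = 40*(3/2 - ½*7) - 50 = 40*(3/2 - 7/2) - 50 = 40*(-2) - 50 = -80 - 50 = -130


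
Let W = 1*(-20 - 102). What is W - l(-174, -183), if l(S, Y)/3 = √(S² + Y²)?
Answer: -122 - 9*√7085 ≈ -879.55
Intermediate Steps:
l(S, Y) = 3*√(S² + Y²)
W = -122 (W = 1*(-122) = -122)
W - l(-174, -183) = -122 - 3*√((-174)² + (-183)²) = -122 - 3*√(30276 + 33489) = -122 - 3*√63765 = -122 - 3*3*√7085 = -122 - 9*√7085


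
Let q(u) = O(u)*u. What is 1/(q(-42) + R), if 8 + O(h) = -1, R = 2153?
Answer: 1/2531 ≈ 0.00039510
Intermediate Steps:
O(h) = -9 (O(h) = -8 - 1 = -9)
q(u) = -9*u
1/(q(-42) + R) = 1/(-9*(-42) + 2153) = 1/(378 + 2153) = 1/2531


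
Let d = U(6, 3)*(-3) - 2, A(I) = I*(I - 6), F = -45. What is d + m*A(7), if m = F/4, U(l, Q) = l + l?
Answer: -467/4 ≈ -116.75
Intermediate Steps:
A(I) = I*(-6 + I)
U(l, Q) = 2*l
d = -38 (d = (2*6)*(-3) - 2 = 12*(-3) - 2 = -36 - 2 = -38)
m = -45/4 ≈ -11.250
d + m*A(7) = -38 - 315*(-6 + 7)/4 = -38 - 315/4 = -467/4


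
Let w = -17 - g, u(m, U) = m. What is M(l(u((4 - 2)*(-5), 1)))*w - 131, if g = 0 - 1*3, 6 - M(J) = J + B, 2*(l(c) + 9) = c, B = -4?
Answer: -467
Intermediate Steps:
l(c) = -9 + c/2
M(J) = 10 - J (M(J) = 6 - (J - 4) = 6 - (-4 + J) = 6 + (4 - J) = 10 - J)
g = -3 (g = 0 - 3 = -3)
w = -14 (w = -17 - 1*(-3) = -17 + 3 = -14)
M(l(u((4 - 2)*(-5), 1)))*w - 131 = (10 - (-9 + ((4 - 2)*(-5))/2))*(-14) - 131 = (10 - (-9 + (2*(-5))/2))*(-14) - 131 = (10 - (-9 + (1/2)*(-10)))*(-14) - 131 = (10 - (-9 - 5))*(-14) - 131 = (10 - 1*(-14))*(-14) - 131 = (10 + 14)*(-14) - 131 = 24*(-14) - 131 = -336 - 131 = -467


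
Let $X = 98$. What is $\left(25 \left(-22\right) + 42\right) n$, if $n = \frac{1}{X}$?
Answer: $- \frac{254}{49} \approx -5.1837$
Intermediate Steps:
$n = \frac{1}{98} \approx 0.010204$
$\left(25 \left(-22\right) + 42\right) n = \left(25 \left(-22\right) + 42\right) \frac{1}{98} = \left(-550 + 42\right) \frac{1}{98} = \left(-508\right) \frac{1}{98} = - \frac{254}{49}$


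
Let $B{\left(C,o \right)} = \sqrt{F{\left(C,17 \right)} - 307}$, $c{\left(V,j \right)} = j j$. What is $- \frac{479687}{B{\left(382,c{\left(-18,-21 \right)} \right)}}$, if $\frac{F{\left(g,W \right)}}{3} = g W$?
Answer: $- \frac{36899 \sqrt{767}}{295} \approx -3464.1$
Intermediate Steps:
$F{\left(g,W \right)} = 3 W g$ ($F{\left(g,W \right)} = 3 g W = 3 W g$)
$c{\left(V,j \right)} = j^{2}$
$B{\left(C,o \right)} = \sqrt{-307 + 51 C}$ ($B{\left(C,o \right)} = \sqrt{3 \cdot 17 C - 307} = \sqrt{51 C - 307} = \sqrt{-307 + 51 C}$)
$- \frac{479687}{B{\left(382,c{\left(-18,-21 \right)} \right)}} = - \frac{479687}{\sqrt{-307 + 51 \cdot 382}} = - \frac{479687}{\sqrt{-307 + 19482}} = - \frac{479687}{\sqrt{19175}} = - \frac{479687}{5 \sqrt{767}} = - 479687 \frac{\sqrt{767}}{3835} = - \frac{36899 \sqrt{767}}{295}$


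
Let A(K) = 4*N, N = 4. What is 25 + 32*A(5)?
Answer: 537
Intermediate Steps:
A(K) = 16 (A(K) = 4*4 = 16)
25 + 32*A(5) = 25 + 32*16 = 25 + 512 = 537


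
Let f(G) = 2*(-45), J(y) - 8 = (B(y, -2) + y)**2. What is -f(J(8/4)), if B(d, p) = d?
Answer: 90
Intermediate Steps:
J(y) = 8 + 4*y**2 (J(y) = 8 + (y + y)**2 = 8 + (2*y)**2 = 8 + 4*y**2)
f(G) = -90
-f(J(8/4)) = -1*(-90) = 90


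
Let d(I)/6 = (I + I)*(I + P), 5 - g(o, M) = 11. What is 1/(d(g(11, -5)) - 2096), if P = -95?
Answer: 1/5176 ≈ 0.00019320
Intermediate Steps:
g(o, M) = -6 (g(o, M) = 5 - 1*11 = 5 - 11 = -6)
d(I) = 12*I*(-95 + I) (d(I) = 6*((I + I)*(I - 95)) = 6*((2*I)*(-95 + I)) = 6*(2*I*(-95 + I)) = 12*I*(-95 + I))
1/(d(g(11, -5)) - 2096) = 1/(12*(-6)*(-95 - 6) - 2096) = 1/(12*(-6)*(-101) - 2096) = 1/(7272 - 2096) = 1/5176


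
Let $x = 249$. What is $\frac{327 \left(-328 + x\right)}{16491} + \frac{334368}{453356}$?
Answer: $- \frac{516456905}{623024483} \approx -0.82895$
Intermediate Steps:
$\frac{327 \left(-328 + x\right)}{16491} + \frac{334368}{453356} = \frac{327 \left(-328 + 249\right)}{16491} + \frac{334368}{453356} = 327 \left(-79\right) \frac{1}{16491} + 334368 \cdot \frac{1}{453356} = \left(-25833\right) \frac{1}{16491} + \frac{83592}{113339} = - \frac{8611}{5497} + \frac{83592}{113339} = - \frac{516456905}{623024483}$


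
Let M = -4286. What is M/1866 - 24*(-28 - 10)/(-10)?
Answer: -436163/4665 ≈ -93.497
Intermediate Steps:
M/1866 - 24*(-28 - 10)/(-10) = -4286/1866 - 24*(-28 - 10)/(-10) = -4286*1/1866 - 24*(-38)*(-⅒) = -2143/933 + 912*(-⅒) = -2143/933 - 456/5 = -436163/4665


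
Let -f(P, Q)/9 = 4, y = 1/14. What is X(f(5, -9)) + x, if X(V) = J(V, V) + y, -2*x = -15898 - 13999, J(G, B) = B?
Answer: 104388/7 ≈ 14913.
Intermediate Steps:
x = 29897/2 (x = -(-15898 - 13999)/2 = -1/2*(-29897) = 29897/2 ≈ 14949.)
y = 1/14 ≈ 0.071429
f(P, Q) = -36 (f(P, Q) = -9*4 = -36)
X(V) = 1/14 + V (X(V) = V + 1/14 = 1/14 + V)
X(f(5, -9)) + x = (1/14 - 36) + 29897/2 = -503/14 + 29897/2 = 104388/7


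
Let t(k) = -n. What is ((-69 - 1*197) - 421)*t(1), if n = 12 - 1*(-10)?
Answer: 15114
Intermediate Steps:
n = 22 (n = 12 + 10 = 22)
t(k) = -22 (t(k) = -1*22 = -22)
((-69 - 1*197) - 421)*t(1) = ((-69 - 1*197) - 421)*(-22) = ((-69 - 197) - 421)*(-22) = (-266 - 421)*(-22) = -687*(-22) = 15114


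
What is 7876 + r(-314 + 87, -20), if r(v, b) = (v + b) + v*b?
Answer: 12169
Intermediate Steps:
r(v, b) = b + v + b*v (r(v, b) = (b + v) + b*v = b + v + b*v)
7876 + r(-314 + 87, -20) = 7876 + (-20 + (-314 + 87) - 20*(-314 + 87)) = 7876 + (-20 - 227 - 20*(-227)) = 7876 + (-20 - 227 + 4540) = 7876 + 4293 = 12169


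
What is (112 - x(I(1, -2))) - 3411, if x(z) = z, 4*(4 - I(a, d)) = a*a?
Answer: -13211/4 ≈ -3302.8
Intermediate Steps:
I(a, d) = 4 - a**2/4 (I(a, d) = 4 - a*a/4 = 4 - a**2/4)
(112 - x(I(1, -2))) - 3411 = (112 - (4 - 1/4*1**2)) - 3411 = (112 - (4 - 1/4*1)) - 3411 = (112 - (4 - 1/4)) - 3411 = (112 - 1*15/4) - 3411 = (112 - 15/4) - 3411 = 433/4 - 3411 = -13211/4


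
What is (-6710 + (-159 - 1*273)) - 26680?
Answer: -33822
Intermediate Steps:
(-6710 + (-159 - 1*273)) - 26680 = (-6710 + (-159 - 273)) - 26680 = (-6710 - 432) - 26680 = -7142 - 26680 = -33822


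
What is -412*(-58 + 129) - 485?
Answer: -29737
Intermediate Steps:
-412*(-58 + 129) - 485 = -412*71 - 485 = -29252 - 485 = -29737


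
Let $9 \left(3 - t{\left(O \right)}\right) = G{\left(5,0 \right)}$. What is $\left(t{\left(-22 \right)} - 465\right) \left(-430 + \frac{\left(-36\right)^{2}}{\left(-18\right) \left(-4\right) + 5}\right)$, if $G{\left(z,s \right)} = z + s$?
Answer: $\frac{132441682}{693} \approx 1.9111 \cdot 10^{5}$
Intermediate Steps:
$G{\left(z,s \right)} = s + z$
$t{\left(O \right)} = \frac{22}{9}$ ($t{\left(O \right)} = 3 - \frac{0 + 5}{9} = 3 - \frac{5}{9} = \frac{22}{9}$)
$\left(t{\left(-22 \right)} - 465\right) \left(-430 + \frac{\left(-36\right)^{2}}{\left(-18\right) \left(-4\right) + 5}\right) = \left(\frac{22}{9} - 465\right) \left(-430 + \frac{\left(-36\right)^{2}}{\left(-18\right) \left(-4\right) + 5}\right) = - \frac{4163 \left(-430 + \frac{1296}{72 + 5}\right)}{9} = - \frac{4163 \left(-430 + \frac{1296}{77}\right)}{9} = \left(- \frac{4163}{9}\right) \left(- \frac{31814}{77}\right) = \frac{132441682}{693}$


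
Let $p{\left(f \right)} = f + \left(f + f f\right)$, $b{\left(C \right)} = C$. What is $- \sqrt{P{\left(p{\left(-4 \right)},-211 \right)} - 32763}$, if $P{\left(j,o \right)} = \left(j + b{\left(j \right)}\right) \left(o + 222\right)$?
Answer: $- i \sqrt{32587} \approx - 180.52 i$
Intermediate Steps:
$p{\left(f \right)} = f^{2} + 2 f$ ($p{\left(f \right)} = f + \left(f + f^{2}\right) = f^{2} + 2 f$)
$P{\left(j,o \right)} = 2 j \left(222 + o\right)$ ($P{\left(j,o \right)} = \left(j + j\right) \left(o + 222\right) = 2 j \left(222 + o\right)$)
$- \sqrt{P{\left(p{\left(-4 \right)},-211 \right)} - 32763} = - \sqrt{2 \left(- 4 \left(2 - 4\right)\right) \left(222 - 211\right) - 32763} = - \sqrt{2 \left(\left(-4\right) \left(-2\right)\right) 11 - 32763} = - \sqrt{2 \cdot 8 \cdot 11 - 32763} = - \sqrt{176 - 32763} = - \sqrt{-32587} = - i \sqrt{32587}$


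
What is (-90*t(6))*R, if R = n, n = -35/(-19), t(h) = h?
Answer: -18900/19 ≈ -994.74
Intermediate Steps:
n = 35/19 (n = -35*(-1)/19 = -1*(-35/19) = 35/19 ≈ 1.8421)
R = 35/19 ≈ 1.8421
(-90*t(6))*R = -90*6*(35/19) = -540*35/19 = -18900/19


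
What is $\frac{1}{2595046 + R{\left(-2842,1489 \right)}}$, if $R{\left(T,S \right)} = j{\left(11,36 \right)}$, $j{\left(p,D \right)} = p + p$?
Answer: $\frac{1}{2595068} \approx 3.8535 \cdot 10^{-7}$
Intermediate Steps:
$j{\left(p,D \right)} = 2 p$
$R{\left(T,S \right)} = 22$ ($R{\left(T,S \right)} = 2 \cdot 11 = 22$)
$\frac{1}{2595046 + R{\left(-2842,1489 \right)}} = \frac{1}{2595046 + 22} = \frac{1}{2595068}$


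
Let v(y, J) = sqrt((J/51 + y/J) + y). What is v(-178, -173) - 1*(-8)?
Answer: 8 + I*sqrt(14040436935)/8823 ≈ 8.0 + 13.43*I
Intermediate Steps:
v(y, J) = sqrt(y + J/51 + y/J) (v(y, J) = sqrt((J*(1/51) + y/J) + y) = sqrt((J/51 + y/J) + y) = sqrt(y + J/51 + y/J))
v(-178, -173) - 1*(-8) = sqrt(51*(-173) + 2601*(-178) + 2601*(-178)/(-173))/51 - 1*(-8) = sqrt(-8823 - 462978 + 2601*(-178)*(-1/173))/51 + 8 = sqrt(-8823 - 462978 + 462978/173)/51 + 8 = sqrt(-81158595/173)/51 + 8 = (I*sqrt(14040436935)/173)/51 + 8 = I*sqrt(14040436935)/8823 + 8 = 8 + I*sqrt(14040436935)/8823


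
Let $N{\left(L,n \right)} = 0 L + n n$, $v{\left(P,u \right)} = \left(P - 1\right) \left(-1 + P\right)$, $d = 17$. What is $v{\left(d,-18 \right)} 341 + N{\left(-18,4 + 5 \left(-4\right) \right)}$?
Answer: $87552$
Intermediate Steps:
$v{\left(P,u \right)} = \left(-1 + P\right)^{2}$ ($v{\left(P,u \right)} = \left(-1 + P\right) \left(-1 + P\right) = \left(-1 + P\right)^{2}$)
$N{\left(L,n \right)} = n^{2}$ ($N{\left(L,n \right)} = 0 + n^{2} = n^{2}$)
$v{\left(d,-18 \right)} 341 + N{\left(-18,4 + 5 \left(-4\right) \right)} = \left(-1 + 17\right)^{2} \cdot 341 + \left(4 + 5 \left(-4\right)\right)^{2} = 16^{2} \cdot 341 + \left(4 - 20\right)^{2} = 256 \cdot 341 + \left(-16\right)^{2} = 87296 + 256 = 87552$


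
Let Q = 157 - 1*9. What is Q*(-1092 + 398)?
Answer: -102712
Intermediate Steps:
Q = 148 (Q = 157 - 9 = 148)
Q*(-1092 + 398) = 148*(-1092 + 398) = 148*(-694) = -102712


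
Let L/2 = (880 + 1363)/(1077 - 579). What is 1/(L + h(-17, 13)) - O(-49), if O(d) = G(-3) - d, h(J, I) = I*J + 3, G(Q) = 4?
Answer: -2758316/52039 ≈ -53.005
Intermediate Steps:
L = 2243/249 (L = 2*((880 + 1363)/(1077 - 579)) = 2*(2243/498) = 2243/249 ≈ 9.0080)
h(J, I) = 3 + I*J
O(d) = 4 - d
1/(L + h(-17, 13)) - O(-49) = 1/(2243/249 + (3 + 13*(-17))) - (4 - 1*(-49)) = 1/(2243/249 + (3 - 221)) - (4 + 49) = 1/(2243/249 - 218) - 1*53 = 1/(-52039/249) - 53 = -249/52039 - 53 = -2758316/52039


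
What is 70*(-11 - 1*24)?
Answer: -2450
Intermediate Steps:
70*(-11 - 1*24) = 70*(-11 - 24) = 70*(-35) = -2450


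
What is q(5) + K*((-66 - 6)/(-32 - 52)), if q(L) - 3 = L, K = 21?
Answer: 26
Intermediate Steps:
q(L) = 3 + L
q(5) + K*((-66 - 6)/(-32 - 52)) = (3 + 5) + 21*((-66 - 6)/(-32 - 52)) = 8 + 21*(-72/(-84)) = 8 + 21*(-72*(-1/84)) = 8 + 21*(6/7) = 8 + 18 = 26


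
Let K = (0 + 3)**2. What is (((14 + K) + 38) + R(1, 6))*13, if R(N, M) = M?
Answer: 871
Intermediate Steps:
K = 9 (K = 3**2 = 9)
(((14 + K) + 38) + R(1, 6))*13 = (((14 + 9) + 38) + 6)*13 = ((23 + 38) + 6)*13 = (61 + 6)*13 = 67*13 = 871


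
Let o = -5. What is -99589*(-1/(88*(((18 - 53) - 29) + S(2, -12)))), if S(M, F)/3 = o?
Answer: -99589/6952 ≈ -14.325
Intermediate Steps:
S(M, F) = -15 (S(M, F) = 3*(-5) = -15)
-99589*(-1/(88*(((18 - 53) - 29) + S(2, -12)))) = -99589*(-1/(88*(((18 - 53) - 29) - 15))) = -99589*(-1/(88*((-35 - 29) - 15))) = -99589*(-1/(88*(-64 - 15))) = -99589/((-79*(-88))) = -99589/6952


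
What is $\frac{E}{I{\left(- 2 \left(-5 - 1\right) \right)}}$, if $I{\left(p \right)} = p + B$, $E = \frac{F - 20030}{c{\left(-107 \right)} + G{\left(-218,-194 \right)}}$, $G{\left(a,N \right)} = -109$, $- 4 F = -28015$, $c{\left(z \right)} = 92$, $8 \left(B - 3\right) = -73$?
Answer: $\frac{6130}{47} \approx 130.43$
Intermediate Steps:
$B = - \frac{49}{8}$ ($B = 3 + \frac{1}{8} \left(-73\right) = 3 - \frac{73}{8} = - \frac{49}{8} \approx -6.125$)
$F = \frac{28015}{4}$ ($F = \left(- \frac{1}{4}\right) \left(-28015\right) = \frac{28015}{4} \approx 7003.8$)
$E = \frac{3065}{4}$ ($E = \frac{\frac{28015}{4} - 20030}{92 - 109} = - \frac{52105}{4 \left(-17\right)} = \left(- \frac{52105}{4}\right) \left(- \frac{1}{17}\right) = \frac{3065}{4} \approx 766.25$)
$I{\left(p \right)} = - \frac{49}{8} + p$ ($I{\left(p \right)} = p - \frac{49}{8} = - \frac{49}{8} + p$)
$\frac{E}{I{\left(- 2 \left(-5 - 1\right) \right)}} = \frac{3065}{4 \left(- \frac{49}{8} - 2 \left(-5 - 1\right)\right)} = \frac{3065}{4 \left(- \frac{49}{8} - -12\right)} = \frac{3065}{4 \left(- \frac{49}{8} + 12\right)} = \frac{3065}{4 \cdot \frac{47}{8}} = \frac{3065}{4} \cdot \frac{8}{47} = \frac{6130}{47}$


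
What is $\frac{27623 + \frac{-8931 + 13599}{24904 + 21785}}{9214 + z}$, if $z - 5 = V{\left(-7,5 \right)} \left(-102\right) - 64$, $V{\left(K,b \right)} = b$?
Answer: $\frac{85979661}{26908427} \approx 3.1953$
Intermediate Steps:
$z = -569$ ($z = 5 + \left(5 \left(-102\right) - 64\right) = 5 - 574 = -569$)
$\frac{27623 + \frac{-8931 + 13599}{24904 + 21785}}{9214 + z} = \frac{27623 + \frac{-8931 + 13599}{24904 + 21785}}{9214 - 569} = \frac{27623 + \frac{4668}{46689}}{8645} = \left(27623 + 4668 \cdot \frac{1}{46689}\right) \frac{1}{8645} = \left(27623 + \frac{1556}{15563}\right) \frac{1}{8645} = \frac{429898305}{15563} \cdot \frac{1}{8645} = \frac{85979661}{26908427}$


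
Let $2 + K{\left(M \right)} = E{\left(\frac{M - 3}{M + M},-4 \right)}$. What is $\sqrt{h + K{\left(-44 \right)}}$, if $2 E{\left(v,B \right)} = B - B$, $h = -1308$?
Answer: $i \sqrt{1310} \approx 36.194 i$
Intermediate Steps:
$E{\left(v,B \right)} = 0$ ($E{\left(v,B \right)} = \frac{B - B}{2} = \frac{1}{2} \cdot 0 = 0$)
$K{\left(M \right)} = -2$ ($K{\left(M \right)} = -2 + 0 = -2$)
$\sqrt{h + K{\left(-44 \right)}} = \sqrt{-1308 - 2} = \sqrt{-1310} = i \sqrt{1310}$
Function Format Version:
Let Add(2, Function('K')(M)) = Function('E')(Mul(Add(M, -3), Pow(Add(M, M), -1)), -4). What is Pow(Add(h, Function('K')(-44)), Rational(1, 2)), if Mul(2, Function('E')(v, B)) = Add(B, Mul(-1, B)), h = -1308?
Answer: Mul(I, Pow(1310, Rational(1, 2))) ≈ Mul(36.194, I)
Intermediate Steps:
Function('E')(v, B) = 0 (Function('E')(v, B) = Mul(Rational(1, 2), Add(B, Mul(-1, B))) = Mul(Rational(1, 2), 0) = 0)
Function('K')(M) = -2 (Function('K')(M) = Add(-2, 0) = -2)
Pow(Add(h, Function('K')(-44)), Rational(1, 2)) = Pow(Add(-1308, -2), Rational(1, 2)) = Pow(-1310, Rational(1, 2)) = Mul(I, Pow(1310, Rational(1, 2)))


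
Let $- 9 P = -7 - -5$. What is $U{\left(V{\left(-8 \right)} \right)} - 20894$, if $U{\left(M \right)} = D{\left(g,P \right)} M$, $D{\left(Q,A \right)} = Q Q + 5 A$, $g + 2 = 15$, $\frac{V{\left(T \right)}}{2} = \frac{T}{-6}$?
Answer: $- \frac{551890}{27} \approx -20440.0$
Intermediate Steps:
$V{\left(T \right)} = - \frac{T}{3}$ ($V{\left(T \right)} = 2 \frac{T}{-6} = 2 T \left(- \frac{1}{6}\right) = 2 \left(- \frac{T}{6}\right) = - \frac{T}{3}$)
$g = 13$ ($g = -2 + 15 = 13$)
$P = \frac{2}{9}$ ($P = - \frac{-7 - -5}{9} = - \frac{-7 + 5}{9} = \left(- \frac{1}{9}\right) \left(-2\right) = \frac{2}{9} \approx 0.22222$)
$D{\left(Q,A \right)} = Q^{2} + 5 A$
$U{\left(M \right)} = \frac{1531 M}{9}$ ($U{\left(M \right)} = \left(13^{2} + 5 \cdot \frac{2}{9}\right) M = \left(169 + \frac{10}{9}\right) M = \frac{1531 M}{9}$)
$U{\left(V{\left(-8 \right)} \right)} - 20894 = \frac{1531 \left(\left(- \frac{1}{3}\right) \left(-8\right)\right)}{9} - 20894 = \frac{1531}{9} \cdot \frac{8}{3} - 20894 = \frac{12248}{27} - 20894 = - \frac{551890}{27}$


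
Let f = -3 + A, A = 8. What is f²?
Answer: 25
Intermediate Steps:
f = 5 (f = -3 + 8 = 5)
f² = 5² = 25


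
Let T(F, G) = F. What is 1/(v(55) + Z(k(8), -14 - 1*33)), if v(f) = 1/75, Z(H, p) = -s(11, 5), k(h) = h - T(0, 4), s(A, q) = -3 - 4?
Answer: 75/526 ≈ 0.14259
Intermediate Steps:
s(A, q) = -7
k(h) = h (k(h) = h - 1*0 = h + 0 = h)
Z(H, p) = 7 (Z(H, p) = -1*(-7) = 7)
v(f) = 1/75
1/(v(55) + Z(k(8), -14 - 1*33)) = 1/(1/75 + 7) = 1/(526/75) = 75/526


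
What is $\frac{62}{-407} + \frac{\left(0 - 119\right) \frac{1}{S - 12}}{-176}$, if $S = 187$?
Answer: $- \frac{24171}{162800} \approx -0.14847$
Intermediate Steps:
$\frac{62}{-407} + \frac{\left(0 - 119\right) \frac{1}{S - 12}}{-176} = \frac{62}{-407} + \frac{\left(0 - 119\right) \frac{1}{187 - 12}}{-176} = 62 \left(- \frac{1}{407}\right) + - \frac{119}{175} \left(- \frac{1}{176}\right) = - \frac{62}{407} + \left(-119\right) \frac{1}{175} \left(- \frac{1}{176}\right) = - \frac{62}{407} - - \frac{17}{4400} = - \frac{62}{407} + \frac{17}{4400} = - \frac{24171}{162800}$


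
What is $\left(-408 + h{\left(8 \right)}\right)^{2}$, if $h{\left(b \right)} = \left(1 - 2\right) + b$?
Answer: $160801$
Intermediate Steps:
$h{\left(b \right)} = -1 + b$
$\left(-408 + h{\left(8 \right)}\right)^{2} = \left(-408 + \left(-1 + 8\right)\right)^{2} = \left(-408 + 7\right)^{2} = \left(-401\right)^{2} = 160801$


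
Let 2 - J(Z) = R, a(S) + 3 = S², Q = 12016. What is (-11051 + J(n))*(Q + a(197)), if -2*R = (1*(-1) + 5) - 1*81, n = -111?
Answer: -563488925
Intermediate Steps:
R = 77/2 (R = -((1*(-1) + 5) - 1*81)/2 = -((-1 + 5) - 81)/2 = -(4 - 81)/2 = -½*(-77) = 77/2 ≈ 38.500)
a(S) = -3 + S²
J(Z) = -73/2 (J(Z) = 2 - 1*77/2 = 2 - 77/2 = -73/2)
(-11051 + J(n))*(Q + a(197)) = (-11051 - 73/2)*(12016 + (-3 + 197²)) = -22175*(12016 + (-3 + 38809))/2 = -22175*(12016 + 38806)/2 = -22175/2*50822 = -563488925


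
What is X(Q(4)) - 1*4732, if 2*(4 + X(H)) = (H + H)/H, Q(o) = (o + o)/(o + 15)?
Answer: -4735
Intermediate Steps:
Q(o) = 2*o/(15 + o) (Q(o) = (2*o)/(15 + o) = 2*o/(15 + o))
X(H) = -3 (X(H) = -4 + ((H + H)/H)/2 = -4 + ((2*H)/H)/2 = -4 + (½)*2 = -4 + 1 = -3)
X(Q(4)) - 1*4732 = -3 - 1*4732 = -3 - 4732 = -4735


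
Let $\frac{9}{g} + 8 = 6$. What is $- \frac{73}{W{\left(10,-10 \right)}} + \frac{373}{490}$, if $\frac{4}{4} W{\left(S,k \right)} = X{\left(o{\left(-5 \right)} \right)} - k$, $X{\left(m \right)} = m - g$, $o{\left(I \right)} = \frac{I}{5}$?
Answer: $- \frac{61469}{13230} \approx -4.6462$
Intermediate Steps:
$g = - \frac{9}{2}$ ($g = \frac{9}{-8 + 6} = \frac{9}{-2} = 9 \left(- \frac{1}{2}\right) = - \frac{9}{2} \approx -4.5$)
$o{\left(I \right)} = \frac{I}{5}$ ($o{\left(I \right)} = I \frac{1}{5} = \frac{I}{5}$)
$X{\left(m \right)} = \frac{9}{2} + m$ ($X{\left(m \right)} = m - - \frac{9}{2} = m + \frac{9}{2} = \frac{9}{2} + m$)
$W{\left(S,k \right)} = \frac{7}{2} - k$ ($W{\left(S,k \right)} = \left(\frac{9}{2} + \frac{1}{5} \left(-5\right)\right) - k = \left(\frac{9}{2} - 1\right) - k = \frac{7}{2} - k$)
$- \frac{73}{W{\left(10,-10 \right)}} + \frac{373}{490} = - \frac{73}{\frac{7}{2} - -10} + \frac{373}{490} = - \frac{73}{\frac{7}{2} + 10} + 373 \cdot \frac{1}{490} = - \frac{73}{\frac{27}{2}} + \frac{373}{490} = \left(-73\right) \frac{2}{27} + \frac{373}{490} = - \frac{146}{27} + \frac{373}{490} = - \frac{61469}{13230}$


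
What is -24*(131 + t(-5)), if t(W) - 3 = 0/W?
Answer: -3216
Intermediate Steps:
t(W) = 3 (t(W) = 3 + 0/W = 3 + 0 = 3)
-24*(131 + t(-5)) = -24*(131 + 3) = -24*134 = -3216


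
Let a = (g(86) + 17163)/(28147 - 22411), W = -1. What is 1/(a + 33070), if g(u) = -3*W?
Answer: 956/31617781 ≈ 3.0236e-5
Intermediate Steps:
g(u) = 3 (g(u) = -3*(-1) = 3)
a = 2861/956 (a = (3 + 17163)/(28147 - 22411) = 17166/5736 = 17166*(1/5736) = 2861/956 ≈ 2.9927)
1/(a + 33070) = 1/(2861/956 + 33070) = 1/(31617781/956) = 956/31617781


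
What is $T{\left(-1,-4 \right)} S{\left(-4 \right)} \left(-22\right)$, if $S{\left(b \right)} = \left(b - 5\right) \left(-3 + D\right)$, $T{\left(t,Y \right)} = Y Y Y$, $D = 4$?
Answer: $-12672$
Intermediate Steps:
$T{\left(t,Y \right)} = Y^{3}$ ($T{\left(t,Y \right)} = Y^{2} Y = Y^{3}$)
$S{\left(b \right)} = -5 + b$ ($S{\left(b \right)} = \left(b - 5\right) \left(-3 + 4\right) = \left(-5 + b\right) 1 = -5 + b$)
$T{\left(-1,-4 \right)} S{\left(-4 \right)} \left(-22\right) = \left(-4\right)^{3} \left(-5 - 4\right) \left(-22\right) = \left(-64\right) \left(-9\right) \left(-22\right) = 576 \left(-22\right) = -12672$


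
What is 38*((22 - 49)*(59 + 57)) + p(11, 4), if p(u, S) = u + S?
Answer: -119001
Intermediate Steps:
p(u, S) = S + u
38*((22 - 49)*(59 + 57)) + p(11, 4) = 38*((22 - 49)*(59 + 57)) + (4 + 11) = 38*(-27*116) + 15 = 38*(-3132) + 15 = -119016 + 15 = -119001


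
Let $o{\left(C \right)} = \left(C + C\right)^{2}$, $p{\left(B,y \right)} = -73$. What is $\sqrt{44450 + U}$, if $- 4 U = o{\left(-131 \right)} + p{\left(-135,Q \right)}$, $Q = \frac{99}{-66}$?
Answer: $\frac{\sqrt{109229}}{2} \approx 165.25$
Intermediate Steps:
$Q = - \frac{3}{2}$ ($Q = 99 \left(- \frac{1}{66}\right) = - \frac{3}{2} \approx -1.5$)
$o{\left(C \right)} = 4 C^{2}$ ($o{\left(C \right)} = \left(2 C\right)^{2} = 4 C^{2}$)
$U = - \frac{68571}{4}$ ($U = - \frac{4 \left(-131\right)^{2} - 73}{4} = - \frac{4 \cdot 17161 - 73}{4} = - \frac{68644 - 73}{4} = \left(- \frac{1}{4}\right) 68571 = - \frac{68571}{4} \approx -17143.0$)
$\sqrt{44450 + U} = \sqrt{44450 - \frac{68571}{4}} = \sqrt{\frac{109229}{4}} = \frac{\sqrt{109229}}{2}$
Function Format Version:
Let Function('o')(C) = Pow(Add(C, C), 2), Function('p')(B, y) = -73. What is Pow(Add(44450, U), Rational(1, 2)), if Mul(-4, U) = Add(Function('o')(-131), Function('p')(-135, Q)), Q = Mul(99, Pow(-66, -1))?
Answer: Mul(Rational(1, 2), Pow(109229, Rational(1, 2))) ≈ 165.25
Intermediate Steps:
Q = Rational(-3, 2) (Q = Mul(99, Rational(-1, 66)) = Rational(-3, 2) ≈ -1.5000)
Function('o')(C) = Mul(4, Pow(C, 2)) (Function('o')(C) = Pow(Mul(2, C), 2) = Mul(4, Pow(C, 2)))
U = Rational(-68571, 4) (U = Mul(Rational(-1, 4), Add(Mul(4, Pow(-131, 2)), -73)) = Mul(Rational(-1, 4), Add(Mul(4, 17161), -73)) = Mul(Rational(-1, 4), Add(68644, -73)) = Mul(Rational(-1, 4), 68571) = Rational(-68571, 4) ≈ -17143.)
Pow(Add(44450, U), Rational(1, 2)) = Pow(Add(44450, Rational(-68571, 4)), Rational(1, 2)) = Pow(Rational(109229, 4), Rational(1, 2)) = Mul(Rational(1, 2), Pow(109229, Rational(1, 2)))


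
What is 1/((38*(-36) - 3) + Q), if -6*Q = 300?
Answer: -1/1421 ≈ -0.00070373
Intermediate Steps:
Q = -50 (Q = -1/6*300 = -50)
1/((38*(-36) - 3) + Q) = 1/((38*(-36) - 3) - 50) = 1/((-1368 - 3) - 50) = 1/(-1371 - 50) = 1/(-1421) = -1/1421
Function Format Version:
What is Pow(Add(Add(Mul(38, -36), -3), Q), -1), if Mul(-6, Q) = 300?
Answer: Rational(-1, 1421) ≈ -0.00070373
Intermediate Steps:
Q = -50 (Q = Mul(Rational(-1, 6), 300) = -50)
Pow(Add(Add(Mul(38, -36), -3), Q), -1) = Pow(Add(Add(Mul(38, -36), -3), -50), -1) = Pow(Add(Add(-1368, -3), -50), -1) = Pow(Add(-1371, -50), -1) = Pow(-1421, -1) = Rational(-1, 1421)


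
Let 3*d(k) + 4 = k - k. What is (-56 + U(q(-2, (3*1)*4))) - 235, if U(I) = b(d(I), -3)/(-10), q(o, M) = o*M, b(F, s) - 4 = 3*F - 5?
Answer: -581/2 ≈ -290.50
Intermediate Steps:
d(k) = -4/3 (d(k) = -4/3 + (k - k)/3 = -4/3 + (⅓)*0 = -4/3 + 0 = -4/3)
b(F, s) = -1 + 3*F (b(F, s) = 4 + (3*F - 5) = 4 + (-5 + 3*F) = -1 + 3*F)
q(o, M) = M*o
U(I) = ½ (U(I) = (-1 + 3*(-4/3))/(-10) = (-1 - 4)*(-⅒) = -5*(-⅒) = ½)
(-56 + U(q(-2, (3*1)*4))) - 235 = (-56 + ½) - 235 = -111/2 - 235 = -581/2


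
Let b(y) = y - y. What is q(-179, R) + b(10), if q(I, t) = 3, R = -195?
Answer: 3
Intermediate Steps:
b(y) = 0
q(-179, R) + b(10) = 3 + 0 = 3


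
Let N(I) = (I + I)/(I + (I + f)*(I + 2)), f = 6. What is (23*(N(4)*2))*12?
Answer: 69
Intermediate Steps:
N(I) = 2*I/(I + (2 + I)*(6 + I)) (N(I) = (I + I)/(I + (I + 6)*(I + 2)) = (2*I)/(I + (6 + I)*(2 + I)) = (2*I)/(I + (2 + I)*(6 + I)) = 2*I/(I + (2 + I)*(6 + I)))
(23*(N(4)*2))*12 = (23*((2*4/(12 + 4**2 + 9*4))*2))*12 = (23*((2*4/(12 + 16 + 36))*2))*12 = (23*((2*4/64)*2))*12 = (23*((2*4*(1/64))*2))*12 = (23*((1/8)*2))*12 = (23*(1/4))*12 = (23/4)*12 = 69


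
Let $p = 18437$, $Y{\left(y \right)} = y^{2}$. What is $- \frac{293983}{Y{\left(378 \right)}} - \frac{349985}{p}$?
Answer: $- \frac{55427421311}{2634352308} \approx -21.04$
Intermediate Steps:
$- \frac{293983}{Y{\left(378 \right)}} - \frac{349985}{p} = - \frac{293983}{378^{2}} - \frac{349985}{18437} = - \frac{293983}{142884} - \frac{349985}{18437} = - \frac{55427421311}{2634352308}$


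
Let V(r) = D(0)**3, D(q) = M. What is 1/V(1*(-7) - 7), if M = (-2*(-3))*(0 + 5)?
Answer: 1/27000 ≈ 3.7037e-5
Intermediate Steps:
M = 30 (M = 6*5 = 30)
D(q) = 30
V(r) = 27000 (V(r) = 30**3 = 27000)
1/V(1*(-7) - 7) = 1/27000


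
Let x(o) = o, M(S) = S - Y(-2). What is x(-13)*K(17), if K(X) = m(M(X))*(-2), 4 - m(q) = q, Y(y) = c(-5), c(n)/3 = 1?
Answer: -260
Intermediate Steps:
c(n) = 3 (c(n) = 3*1 = 3)
Y(y) = 3
M(S) = -3 + S (M(S) = S - 1*3 = S - 3 = -3 + S)
m(q) = 4 - q
K(X) = -14 + 2*X (K(X) = (4 - (-3 + X))*(-2) = (4 + (3 - X))*(-2) = (7 - X)*(-2) = -14 + 2*X)
x(-13)*K(17) = -13*(-14 + 2*17) = -13*(-14 + 34) = -13*20 = -260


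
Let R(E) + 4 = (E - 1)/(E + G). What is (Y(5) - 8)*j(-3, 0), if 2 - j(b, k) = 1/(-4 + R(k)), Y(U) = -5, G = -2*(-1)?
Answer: -468/17 ≈ -27.529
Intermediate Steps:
G = 2
R(E) = -4 + (-1 + E)/(2 + E) (R(E) = -4 + (E - 1)/(E + 2) = -4 + (-1 + E)/(2 + E))
j(b, k) = 2 - 1/(-4 + 3*(-3 - k)/(2 + k))
(Y(5) - 8)*j(-3, 0) = (-5 - 8)*(3*(12 + 5*0)/(17 + 7*0)) = -39*(12 + 0)/(17 + 0) = -39*12/17 = -13*36/17 = -468/17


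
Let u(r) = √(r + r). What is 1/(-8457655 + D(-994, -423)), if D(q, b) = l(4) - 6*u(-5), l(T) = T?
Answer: I/(3*(-2819217*I + 2*√10)) ≈ -1.1824e-7 + 2.6525e-13*I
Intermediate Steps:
u(r) = √2*√r (u(r) = √(2*r) = √2*√r)
D(q, b) = 4 - 6*I*√10 (D(q, b) = 4 - 6*√2*√(-5) = 4 - 6*√2*I*√5 = 4 - 6*I*√10)
1/(-8457655 + D(-994, -423)) = 1/(-8457655 + (4 - 6*I*√10)) = 1/(-8457651 - 6*I*√10)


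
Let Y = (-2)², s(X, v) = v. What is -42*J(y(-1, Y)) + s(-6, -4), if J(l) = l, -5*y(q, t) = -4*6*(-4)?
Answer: 4012/5 ≈ 802.40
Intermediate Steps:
Y = 4
y(q, t) = -96/5 (y(q, t) = -(-4*6)*(-4)/5 = -(-24)*(-4)/5 = -⅕*96 = -96/5)
-42*J(y(-1, Y)) + s(-6, -4) = -42*(-96/5) - 4 = 4032/5 - 4 = 4012/5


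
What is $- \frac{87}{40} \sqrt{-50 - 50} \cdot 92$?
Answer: $- 2001 i \approx - 2001.0 i$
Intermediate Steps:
$- \frac{87}{40} \sqrt{-50 - 50} \cdot 92 = \left(-87\right) \frac{1}{40} \sqrt{-100} \cdot 92 = - \frac{87 \cdot 10 i}{40} \cdot 92 = - \frac{87 i}{4} \cdot 92 = - 2001 i$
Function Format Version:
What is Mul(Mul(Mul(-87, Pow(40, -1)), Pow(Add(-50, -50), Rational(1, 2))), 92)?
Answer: Mul(-2001, I) ≈ Mul(-2001.0, I)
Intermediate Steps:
Mul(Mul(Mul(-87, Pow(40, -1)), Pow(Add(-50, -50), Rational(1, 2))), 92) = Mul(Mul(Mul(-87, Rational(1, 40)), Pow(-100, Rational(1, 2))), 92) = Mul(Mul(Rational(-87, 40), Mul(10, I)), 92) = Mul(Mul(Rational(-87, 4), I), 92) = Mul(-2001, I)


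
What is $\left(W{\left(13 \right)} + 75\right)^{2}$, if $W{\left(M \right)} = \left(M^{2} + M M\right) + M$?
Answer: $181476$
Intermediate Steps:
$W{\left(M \right)} = M + 2 M^{2}$ ($W{\left(M \right)} = \left(M^{2} + M^{2}\right) + M = 2 M^{2} + M = M + 2 M^{2}$)
$\left(W{\left(13 \right)} + 75\right)^{2} = \left(13 \left(1 + 2 \cdot 13\right) + 75\right)^{2} = \left(13 \left(1 + 26\right) + 75\right)^{2} = \left(13 \cdot 27 + 75\right)^{2} = \left(351 + 75\right)^{2} = 426^{2} = 181476$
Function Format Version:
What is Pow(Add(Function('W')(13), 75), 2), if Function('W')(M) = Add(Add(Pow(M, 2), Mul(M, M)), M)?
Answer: 181476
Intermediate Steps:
Function('W')(M) = Add(M, Mul(2, Pow(M, 2))) (Function('W')(M) = Add(Add(Pow(M, 2), Pow(M, 2)), M) = Add(Mul(2, Pow(M, 2)), M) = Add(M, Mul(2, Pow(M, 2))))
Pow(Add(Function('W')(13), 75), 2) = Pow(Add(Mul(13, Add(1, Mul(2, 13))), 75), 2) = Pow(Add(Mul(13, Add(1, 26)), 75), 2) = Pow(Add(Mul(13, 27), 75), 2) = Pow(Add(351, 75), 2) = Pow(426, 2) = 181476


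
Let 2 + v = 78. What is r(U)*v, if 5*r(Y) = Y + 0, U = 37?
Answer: 2812/5 ≈ 562.40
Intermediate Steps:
v = 76 (v = -2 + 78 = 76)
r(Y) = Y/5 (r(Y) = (Y + 0)/5 = Y/5)
r(U)*v = ((⅕)*37)*76 = (37/5)*76 = 2812/5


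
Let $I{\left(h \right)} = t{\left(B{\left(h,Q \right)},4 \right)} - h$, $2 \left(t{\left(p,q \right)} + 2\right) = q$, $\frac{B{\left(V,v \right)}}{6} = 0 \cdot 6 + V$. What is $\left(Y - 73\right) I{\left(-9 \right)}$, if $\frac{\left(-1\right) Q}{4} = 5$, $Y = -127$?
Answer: $-1800$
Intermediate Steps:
$Q = -20$ ($Q = \left(-4\right) 5 = -20$)
$B{\left(V,v \right)} = 6 V$ ($B{\left(V,v \right)} = 6 \left(0 \cdot 6 + V\right) = 6 \left(0 + V\right) = 6 V$)
$t{\left(p,q \right)} = -2 + \frac{q}{2}$
$I{\left(h \right)} = - h$ ($I{\left(h \right)} = \left(-2 + \frac{1}{2} \cdot 4\right) - h = \left(-2 + 2\right) - h = 0 - h = - h$)
$\left(Y - 73\right) I{\left(-9 \right)} = \left(-127 - 73\right) \left(\left(-1\right) \left(-9\right)\right) = \left(-200\right) 9 = -1800$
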